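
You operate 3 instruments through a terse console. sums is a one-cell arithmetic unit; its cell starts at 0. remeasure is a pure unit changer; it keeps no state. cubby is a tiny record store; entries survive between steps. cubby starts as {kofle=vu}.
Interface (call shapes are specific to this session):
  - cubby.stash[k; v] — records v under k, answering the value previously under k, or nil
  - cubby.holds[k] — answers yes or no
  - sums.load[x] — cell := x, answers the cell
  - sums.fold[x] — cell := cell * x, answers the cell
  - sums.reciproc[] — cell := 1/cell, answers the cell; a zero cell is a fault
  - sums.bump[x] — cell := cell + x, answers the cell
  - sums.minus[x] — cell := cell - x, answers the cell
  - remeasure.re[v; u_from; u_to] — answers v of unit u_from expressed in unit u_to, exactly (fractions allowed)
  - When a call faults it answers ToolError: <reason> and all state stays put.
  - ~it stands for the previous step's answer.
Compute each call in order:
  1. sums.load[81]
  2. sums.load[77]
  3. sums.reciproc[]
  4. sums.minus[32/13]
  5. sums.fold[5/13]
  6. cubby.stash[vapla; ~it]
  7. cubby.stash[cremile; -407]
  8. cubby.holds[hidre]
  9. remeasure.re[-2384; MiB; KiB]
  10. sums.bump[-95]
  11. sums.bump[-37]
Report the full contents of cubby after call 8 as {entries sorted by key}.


Step: sums.load[x=81]
Result: 81
Step: sums.load[x=77]
Result: 77
Step: sums.reciproc[]
Result: 1/77
Step: sums.minus[x=32/13]
Result: -2451/1001
Step: sums.fold[x=5/13]
Result: -12255/13013
Step: cubby.stash[k=vapla; v=~it]
Result: nil
Step: cubby.stash[k=cremile; v=-407]
Result: nil
Step: cubby.holds[k=hidre]
Result: no
Step: remeasure.re[v=-2384; u_from=MiB; u_to=KiB]
Result: -2441216
Step: sums.bump[x=-95]
Result: -1248490/13013
Step: sums.bump[x=-37]
Result: -1729971/13013

Answer: {cremile=-407, kofle=vu, vapla=-12255/13013}


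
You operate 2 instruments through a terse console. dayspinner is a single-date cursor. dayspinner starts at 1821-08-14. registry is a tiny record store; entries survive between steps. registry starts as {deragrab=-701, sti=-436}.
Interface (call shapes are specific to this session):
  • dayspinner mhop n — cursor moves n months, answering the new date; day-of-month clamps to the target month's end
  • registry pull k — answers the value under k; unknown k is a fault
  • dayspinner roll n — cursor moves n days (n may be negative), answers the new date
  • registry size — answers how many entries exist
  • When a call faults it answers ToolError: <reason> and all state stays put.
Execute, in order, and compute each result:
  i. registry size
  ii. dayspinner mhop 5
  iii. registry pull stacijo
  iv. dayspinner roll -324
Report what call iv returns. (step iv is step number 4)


I try registry size, yielding 2.
Then dayspinner mhop using 5, and see 1822-01-14.
I call registry pull using stacijo: ToolError: no such key stacijo.
I invoke dayspinner roll using -324, — result: 1821-02-24.

Answer: 1821-02-24


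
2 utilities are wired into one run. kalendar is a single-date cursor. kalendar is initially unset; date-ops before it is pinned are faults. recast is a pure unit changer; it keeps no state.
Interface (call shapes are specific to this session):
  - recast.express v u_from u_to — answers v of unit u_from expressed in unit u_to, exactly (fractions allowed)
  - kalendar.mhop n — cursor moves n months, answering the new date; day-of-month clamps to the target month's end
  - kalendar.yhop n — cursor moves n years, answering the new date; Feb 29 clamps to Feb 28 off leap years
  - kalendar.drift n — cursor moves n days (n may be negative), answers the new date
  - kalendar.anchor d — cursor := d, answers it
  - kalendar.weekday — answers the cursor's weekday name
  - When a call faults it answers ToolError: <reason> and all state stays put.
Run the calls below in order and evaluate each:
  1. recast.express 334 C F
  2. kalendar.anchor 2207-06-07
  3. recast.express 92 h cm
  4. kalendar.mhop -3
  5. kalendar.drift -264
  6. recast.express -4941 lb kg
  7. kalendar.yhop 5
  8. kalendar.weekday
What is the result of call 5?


Answer: 2206-06-16

Derivation:
// recast.express(v='334', u_from='C', u_to='F') => 3166/5
// kalendar.anchor(d='2207-06-07') => 2207-06-07
// recast.express(v='92', u_from='h', u_to='cm') => ToolError: incompatible units
// kalendar.mhop(n='-3') => 2207-03-07
// kalendar.drift(n='-264') => 2206-06-16
// recast.express(v='-4941', u_from='lb', u_to='kg') => -224119990017/100000000
// kalendar.yhop(n='5') => 2211-06-16
// kalendar.weekday() => Sunday


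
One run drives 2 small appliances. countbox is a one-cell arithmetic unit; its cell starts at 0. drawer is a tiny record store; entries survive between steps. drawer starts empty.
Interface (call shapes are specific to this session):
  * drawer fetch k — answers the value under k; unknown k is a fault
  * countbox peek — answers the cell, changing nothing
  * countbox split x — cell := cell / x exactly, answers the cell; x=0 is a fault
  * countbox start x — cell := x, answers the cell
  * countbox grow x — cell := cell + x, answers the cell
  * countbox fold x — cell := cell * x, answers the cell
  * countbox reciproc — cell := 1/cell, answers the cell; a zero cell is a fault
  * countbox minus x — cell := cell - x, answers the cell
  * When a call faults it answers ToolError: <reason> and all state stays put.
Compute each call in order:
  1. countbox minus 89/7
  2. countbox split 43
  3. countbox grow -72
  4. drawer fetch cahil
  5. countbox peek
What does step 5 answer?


Answer: -21761/301

Derivation:
[in] countbox minus 89/7
:: -89/7
[in] countbox split 43
:: -89/301
[in] countbox grow -72
:: -21761/301
[in] drawer fetch cahil
:: ToolError: no such key cahil
[in] countbox peek
:: -21761/301


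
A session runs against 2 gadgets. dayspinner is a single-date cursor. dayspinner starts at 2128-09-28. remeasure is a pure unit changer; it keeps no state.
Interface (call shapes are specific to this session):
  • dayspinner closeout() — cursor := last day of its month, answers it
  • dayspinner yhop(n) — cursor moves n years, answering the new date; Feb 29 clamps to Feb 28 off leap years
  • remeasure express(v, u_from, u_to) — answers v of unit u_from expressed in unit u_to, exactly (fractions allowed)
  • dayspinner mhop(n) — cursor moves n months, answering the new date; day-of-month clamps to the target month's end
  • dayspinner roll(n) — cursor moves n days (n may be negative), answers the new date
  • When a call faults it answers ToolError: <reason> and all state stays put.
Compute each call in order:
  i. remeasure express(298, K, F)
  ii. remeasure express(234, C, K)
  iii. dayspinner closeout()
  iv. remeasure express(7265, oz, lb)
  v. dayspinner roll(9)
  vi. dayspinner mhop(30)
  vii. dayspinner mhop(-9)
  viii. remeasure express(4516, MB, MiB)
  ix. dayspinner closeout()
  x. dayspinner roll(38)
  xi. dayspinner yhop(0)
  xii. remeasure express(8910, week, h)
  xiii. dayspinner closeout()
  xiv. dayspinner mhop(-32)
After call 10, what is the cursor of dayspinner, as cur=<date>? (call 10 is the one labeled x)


Calling remeasure express on v→298, u_from→K, u_to→F, and get 7673/100.
Using remeasure express on v→234, u_from→C, u_to→K: 10143/20.
I use dayspinner closeout, and observe 2128-09-30.
I try remeasure express on v→7265, u_from→oz, u_to→lb, which returns 7265/16.
I run dayspinner roll on n→9, and observe 2128-10-09.
Now I run dayspinner mhop on n→30, and get 2131-04-09.
I invoke dayspinner mhop on n→-9, and get 2130-07-09.
Using remeasure express on v→4516, u_from→MB, u_to→MiB, → 17640625/4096.
I use dayspinner closeout, and get 2130-07-31.
I invoke dayspinner roll on n→38: 2130-09-07.
Now I run dayspinner yhop on n→0: 2130-09-07.
I try remeasure express on v→8910, u_from→week, u_to→h: 1496880.
I call dayspinner closeout(), and observe 2130-09-30.
I run dayspinner mhop on n→-32, — result: 2128-01-30.

Answer: cur=2130-09-07


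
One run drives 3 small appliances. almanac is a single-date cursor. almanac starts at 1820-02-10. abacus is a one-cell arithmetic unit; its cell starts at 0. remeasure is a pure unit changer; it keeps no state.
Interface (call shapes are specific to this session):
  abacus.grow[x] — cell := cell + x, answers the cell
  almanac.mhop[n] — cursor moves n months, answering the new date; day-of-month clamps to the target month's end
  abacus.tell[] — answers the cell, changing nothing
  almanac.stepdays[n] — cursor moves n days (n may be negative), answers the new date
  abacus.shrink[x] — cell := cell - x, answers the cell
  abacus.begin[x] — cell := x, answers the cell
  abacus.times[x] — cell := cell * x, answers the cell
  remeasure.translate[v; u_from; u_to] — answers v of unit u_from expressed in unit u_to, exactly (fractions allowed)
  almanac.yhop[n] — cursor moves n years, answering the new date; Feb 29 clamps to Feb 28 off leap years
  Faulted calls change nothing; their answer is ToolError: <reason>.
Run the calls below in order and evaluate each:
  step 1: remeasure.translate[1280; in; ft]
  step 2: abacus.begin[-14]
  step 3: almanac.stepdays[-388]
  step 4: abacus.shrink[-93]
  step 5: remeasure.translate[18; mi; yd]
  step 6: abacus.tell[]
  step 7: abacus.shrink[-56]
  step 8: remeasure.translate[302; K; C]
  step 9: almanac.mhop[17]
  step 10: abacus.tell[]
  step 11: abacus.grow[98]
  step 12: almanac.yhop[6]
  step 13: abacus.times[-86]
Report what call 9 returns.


Answer: 1820-06-18

Derivation:
·→ translate(v=1280, u_from=in, u_to=ft)
·← 320/3
·→ begin(x=-14)
·← -14
·→ stepdays(n=-388)
·← 1819-01-18
·→ shrink(x=-93)
·← 79
·→ translate(v=18, u_from=mi, u_to=yd)
·← 31680
·→ tell()
·← 79
·→ shrink(x=-56)
·← 135
·→ translate(v=302, u_from=K, u_to=C)
·← 577/20
·→ mhop(n=17)
·← 1820-06-18
·→ tell()
·← 135
·→ grow(x=98)
·← 233
·→ yhop(n=6)
·← 1826-06-18
·→ times(x=-86)
·← -20038


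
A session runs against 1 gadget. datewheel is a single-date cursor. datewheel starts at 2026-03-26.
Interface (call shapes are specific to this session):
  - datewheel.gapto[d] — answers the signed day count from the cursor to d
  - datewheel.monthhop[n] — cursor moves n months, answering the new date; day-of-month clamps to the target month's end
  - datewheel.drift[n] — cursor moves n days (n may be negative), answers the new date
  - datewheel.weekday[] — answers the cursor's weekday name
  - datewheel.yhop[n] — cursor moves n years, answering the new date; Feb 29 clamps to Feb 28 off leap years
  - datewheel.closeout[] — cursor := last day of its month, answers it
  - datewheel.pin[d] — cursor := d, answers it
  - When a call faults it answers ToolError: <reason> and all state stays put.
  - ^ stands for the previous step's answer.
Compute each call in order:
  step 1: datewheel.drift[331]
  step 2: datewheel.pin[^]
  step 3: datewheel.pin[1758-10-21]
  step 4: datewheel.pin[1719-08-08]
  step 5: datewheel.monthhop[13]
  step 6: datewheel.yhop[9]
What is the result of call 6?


~$ datewheel.drift n: 331
= 2027-02-20
~$ datewheel.pin d: ^
= 2027-02-20
~$ datewheel.pin d: 1758-10-21
= 1758-10-21
~$ datewheel.pin d: 1719-08-08
= 1719-08-08
~$ datewheel.monthhop n: 13
= 1720-09-08
~$ datewheel.yhop n: 9
= 1729-09-08

Answer: 1729-09-08


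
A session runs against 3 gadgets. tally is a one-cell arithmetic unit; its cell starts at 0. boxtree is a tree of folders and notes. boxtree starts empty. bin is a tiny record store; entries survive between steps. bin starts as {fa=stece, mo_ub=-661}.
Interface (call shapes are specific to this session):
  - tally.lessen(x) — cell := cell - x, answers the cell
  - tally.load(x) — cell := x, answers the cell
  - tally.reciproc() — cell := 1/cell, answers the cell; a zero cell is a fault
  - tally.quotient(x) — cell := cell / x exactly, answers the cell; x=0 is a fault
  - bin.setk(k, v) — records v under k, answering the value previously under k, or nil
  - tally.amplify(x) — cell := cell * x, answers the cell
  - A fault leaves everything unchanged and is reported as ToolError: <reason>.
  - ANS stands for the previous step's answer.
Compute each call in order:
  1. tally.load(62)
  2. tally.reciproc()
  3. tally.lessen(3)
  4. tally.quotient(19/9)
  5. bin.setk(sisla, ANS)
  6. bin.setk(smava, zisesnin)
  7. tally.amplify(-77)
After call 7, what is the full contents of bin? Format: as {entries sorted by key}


-- tally.load(62) => 62
-- tally.reciproc() => 1/62
-- tally.lessen(3) => -185/62
-- tally.quotient(19/9) => -1665/1178
-- bin.setk(sisla, ANS) => nil
-- bin.setk(smava, zisesnin) => nil
-- tally.amplify(-77) => 128205/1178

Answer: {fa=stece, mo_ub=-661, sisla=-1665/1178, smava=zisesnin}


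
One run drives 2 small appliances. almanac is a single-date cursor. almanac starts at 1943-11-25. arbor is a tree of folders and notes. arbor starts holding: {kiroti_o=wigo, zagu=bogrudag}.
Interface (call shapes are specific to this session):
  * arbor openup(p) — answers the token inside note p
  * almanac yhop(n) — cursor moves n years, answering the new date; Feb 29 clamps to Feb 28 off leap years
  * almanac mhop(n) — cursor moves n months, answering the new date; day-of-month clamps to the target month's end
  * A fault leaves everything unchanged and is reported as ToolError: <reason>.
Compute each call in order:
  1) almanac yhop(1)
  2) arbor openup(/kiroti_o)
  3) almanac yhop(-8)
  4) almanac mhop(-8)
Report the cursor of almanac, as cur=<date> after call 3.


Answer: cur=1936-11-25

Derivation:
! almanac yhop(n→1) : 1944-11-25
! arbor openup(p→/kiroti_o) : wigo
! almanac yhop(n→-8) : 1936-11-25
! almanac mhop(n→-8) : 1936-03-25


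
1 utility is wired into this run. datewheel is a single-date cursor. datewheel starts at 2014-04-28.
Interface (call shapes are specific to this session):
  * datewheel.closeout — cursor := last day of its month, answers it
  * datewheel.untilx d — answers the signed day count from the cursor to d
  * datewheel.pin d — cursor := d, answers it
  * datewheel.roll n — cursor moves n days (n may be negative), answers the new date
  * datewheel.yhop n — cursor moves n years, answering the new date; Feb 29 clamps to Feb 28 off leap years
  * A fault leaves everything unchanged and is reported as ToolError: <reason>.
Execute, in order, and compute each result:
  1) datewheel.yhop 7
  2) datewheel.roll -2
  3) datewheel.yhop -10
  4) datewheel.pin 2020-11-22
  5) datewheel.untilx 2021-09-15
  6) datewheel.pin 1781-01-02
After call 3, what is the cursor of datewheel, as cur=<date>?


Answer: cur=2011-04-26

Derivation:
~$ datewheel.yhop 7
:: 2021-04-28
~$ datewheel.roll -2
:: 2021-04-26
~$ datewheel.yhop -10
:: 2011-04-26
~$ datewheel.pin 2020-11-22
:: 2020-11-22
~$ datewheel.untilx 2021-09-15
:: 297
~$ datewheel.pin 1781-01-02
:: 1781-01-02


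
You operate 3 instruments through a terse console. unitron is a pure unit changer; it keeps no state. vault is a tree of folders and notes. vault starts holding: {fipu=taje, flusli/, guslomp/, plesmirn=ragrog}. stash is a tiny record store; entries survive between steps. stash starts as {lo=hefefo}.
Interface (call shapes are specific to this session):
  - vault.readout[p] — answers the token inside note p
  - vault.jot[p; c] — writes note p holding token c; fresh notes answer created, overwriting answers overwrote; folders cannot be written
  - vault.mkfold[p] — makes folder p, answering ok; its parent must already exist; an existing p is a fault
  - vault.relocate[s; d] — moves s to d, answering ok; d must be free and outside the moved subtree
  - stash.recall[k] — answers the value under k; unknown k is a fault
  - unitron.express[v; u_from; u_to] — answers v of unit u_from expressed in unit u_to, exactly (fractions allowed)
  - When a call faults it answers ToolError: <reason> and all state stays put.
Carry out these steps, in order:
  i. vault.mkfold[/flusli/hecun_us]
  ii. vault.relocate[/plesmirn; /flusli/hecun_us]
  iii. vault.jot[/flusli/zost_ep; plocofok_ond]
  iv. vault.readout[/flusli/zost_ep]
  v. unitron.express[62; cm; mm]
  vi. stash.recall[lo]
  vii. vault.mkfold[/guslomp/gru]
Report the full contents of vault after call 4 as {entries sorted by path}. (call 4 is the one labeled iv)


Answer: {fipu=taje, flusli/, flusli/hecun_us/, flusli/zost_ep=plocofok_ond, guslomp/, plesmirn=ragrog}

Derivation:
>> vault.mkfold(/flusli/hecun_us)
<< ok
>> vault.relocate(/plesmirn, /flusli/hecun_us)
<< ToolError: exists
>> vault.jot(/flusli/zost_ep, plocofok_ond)
<< created
>> vault.readout(/flusli/zost_ep)
<< plocofok_ond
>> unitron.express(62, cm, mm)
<< 620
>> stash.recall(lo)
<< hefefo
>> vault.mkfold(/guslomp/gru)
<< ok


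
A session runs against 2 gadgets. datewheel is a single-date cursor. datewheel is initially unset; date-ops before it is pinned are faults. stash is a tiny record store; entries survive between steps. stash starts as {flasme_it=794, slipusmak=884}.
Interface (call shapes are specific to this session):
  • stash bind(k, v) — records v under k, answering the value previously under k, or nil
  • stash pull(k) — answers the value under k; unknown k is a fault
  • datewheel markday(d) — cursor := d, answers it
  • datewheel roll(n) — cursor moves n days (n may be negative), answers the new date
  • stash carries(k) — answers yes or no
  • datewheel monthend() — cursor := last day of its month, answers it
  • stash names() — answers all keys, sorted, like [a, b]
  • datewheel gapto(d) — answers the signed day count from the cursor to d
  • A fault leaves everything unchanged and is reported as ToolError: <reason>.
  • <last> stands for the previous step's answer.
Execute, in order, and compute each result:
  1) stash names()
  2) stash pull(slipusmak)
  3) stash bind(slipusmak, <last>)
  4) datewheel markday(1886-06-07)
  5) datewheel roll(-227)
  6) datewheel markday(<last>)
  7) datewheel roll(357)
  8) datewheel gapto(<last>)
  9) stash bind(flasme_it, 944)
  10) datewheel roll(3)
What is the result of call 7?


// stash names() => [flasme_it, slipusmak]
// stash pull(k=slipusmak) => 884
// stash bind(k=slipusmak, v=<last>) => 884
// datewheel markday(d=1886-06-07) => 1886-06-07
// datewheel roll(n=-227) => 1885-10-23
// datewheel markday(d=<last>) => 1885-10-23
// datewheel roll(n=357) => 1886-10-15
// datewheel gapto(d=<last>) => 0
// stash bind(k=flasme_it, v=944) => 794
// datewheel roll(n=3) => 1886-10-18

Answer: 1886-10-15


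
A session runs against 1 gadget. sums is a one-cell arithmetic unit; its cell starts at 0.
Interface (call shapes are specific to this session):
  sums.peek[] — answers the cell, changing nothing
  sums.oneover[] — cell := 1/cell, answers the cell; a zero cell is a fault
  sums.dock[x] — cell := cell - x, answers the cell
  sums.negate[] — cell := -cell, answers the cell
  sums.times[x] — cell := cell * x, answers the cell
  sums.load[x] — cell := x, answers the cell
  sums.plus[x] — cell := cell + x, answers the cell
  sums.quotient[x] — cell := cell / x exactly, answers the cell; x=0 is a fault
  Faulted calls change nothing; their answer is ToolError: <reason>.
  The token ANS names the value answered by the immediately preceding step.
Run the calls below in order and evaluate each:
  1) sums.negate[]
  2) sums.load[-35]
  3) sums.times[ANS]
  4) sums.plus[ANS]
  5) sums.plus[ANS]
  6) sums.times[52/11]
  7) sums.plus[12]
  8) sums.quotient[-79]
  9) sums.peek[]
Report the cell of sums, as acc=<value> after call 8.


Answer: acc=-254932/869

Derivation:
I use negate, giving 0.
Using load on x→-35, and see -35.
I run times on x→ANS, → 1225.
Then plus on x→ANS, and see 2450.
Using plus on x→ANS, yielding 4900.
Now I run times on x→52/11, and see 254800/11.
Using plus on x→12, — result: 254932/11.
Next I call quotient on x→-79, — result: -254932/869.
I run peek, which returns -254932/869.


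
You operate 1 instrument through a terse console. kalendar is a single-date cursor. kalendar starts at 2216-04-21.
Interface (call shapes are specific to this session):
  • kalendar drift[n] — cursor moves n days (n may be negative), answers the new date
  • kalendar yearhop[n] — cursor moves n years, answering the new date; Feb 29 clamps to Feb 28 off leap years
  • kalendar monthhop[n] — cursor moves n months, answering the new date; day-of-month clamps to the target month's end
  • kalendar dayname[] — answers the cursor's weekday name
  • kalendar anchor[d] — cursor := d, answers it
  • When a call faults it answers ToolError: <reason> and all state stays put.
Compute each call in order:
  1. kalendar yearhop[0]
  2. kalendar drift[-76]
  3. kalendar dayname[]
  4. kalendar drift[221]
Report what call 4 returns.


Answer: 2216-09-13

Derivation:
Next I call kalendar yearhop on n: 0, and see 2216-04-21.
Then kalendar drift on n: -76, → 2216-02-05.
I use kalendar dayname(), giving Monday.
I use kalendar drift on n: 221, and get 2216-09-13.


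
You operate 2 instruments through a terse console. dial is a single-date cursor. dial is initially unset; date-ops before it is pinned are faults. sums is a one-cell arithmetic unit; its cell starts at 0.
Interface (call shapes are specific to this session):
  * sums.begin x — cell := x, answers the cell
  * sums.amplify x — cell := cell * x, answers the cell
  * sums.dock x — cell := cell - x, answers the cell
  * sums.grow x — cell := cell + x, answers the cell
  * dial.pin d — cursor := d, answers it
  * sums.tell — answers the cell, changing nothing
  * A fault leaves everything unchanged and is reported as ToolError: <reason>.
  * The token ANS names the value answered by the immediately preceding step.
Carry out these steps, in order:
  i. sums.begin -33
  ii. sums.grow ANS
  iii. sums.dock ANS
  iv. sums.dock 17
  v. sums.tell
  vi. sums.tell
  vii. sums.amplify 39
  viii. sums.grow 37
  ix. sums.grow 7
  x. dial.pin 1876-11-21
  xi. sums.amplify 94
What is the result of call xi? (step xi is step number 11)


;; 1. sums.begin(x: -33) ~> -33
;; 2. sums.grow(x: ANS) ~> -66
;; 3. sums.dock(x: ANS) ~> 0
;; 4. sums.dock(x: 17) ~> -17
;; 5. sums.tell() ~> -17
;; 6. sums.tell() ~> -17
;; 7. sums.amplify(x: 39) ~> -663
;; 8. sums.grow(x: 37) ~> -626
;; 9. sums.grow(x: 7) ~> -619
;; 10. dial.pin(d: 1876-11-21) ~> 1876-11-21
;; 11. sums.amplify(x: 94) ~> -58186

Answer: -58186


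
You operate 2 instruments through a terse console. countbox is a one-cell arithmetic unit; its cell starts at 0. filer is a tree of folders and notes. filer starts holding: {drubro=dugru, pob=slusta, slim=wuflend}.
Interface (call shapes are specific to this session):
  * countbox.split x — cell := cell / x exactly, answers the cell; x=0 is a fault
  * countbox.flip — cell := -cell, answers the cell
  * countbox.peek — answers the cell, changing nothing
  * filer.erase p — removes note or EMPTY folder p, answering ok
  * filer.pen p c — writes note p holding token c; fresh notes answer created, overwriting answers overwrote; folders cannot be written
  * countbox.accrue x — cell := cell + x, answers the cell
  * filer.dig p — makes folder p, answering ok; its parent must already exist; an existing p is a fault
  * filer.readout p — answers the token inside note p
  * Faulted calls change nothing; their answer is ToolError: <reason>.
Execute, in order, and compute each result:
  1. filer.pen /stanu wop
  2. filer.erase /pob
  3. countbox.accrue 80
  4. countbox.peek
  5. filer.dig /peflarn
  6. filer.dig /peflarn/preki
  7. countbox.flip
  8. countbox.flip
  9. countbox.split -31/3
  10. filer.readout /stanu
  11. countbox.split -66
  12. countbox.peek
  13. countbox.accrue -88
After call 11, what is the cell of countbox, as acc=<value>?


> filer.pen p=/stanu c=wop
:: created
> filer.erase p=/pob
:: ok
> countbox.accrue x=80
:: 80
> countbox.peek
:: 80
> filer.dig p=/peflarn
:: ok
> filer.dig p=/peflarn/preki
:: ok
> countbox.flip
:: -80
> countbox.flip
:: 80
> countbox.split x=-31/3
:: -240/31
> filer.readout p=/stanu
:: wop
> countbox.split x=-66
:: 40/341
> countbox.peek
:: 40/341
> countbox.accrue x=-88
:: -29968/341

Answer: acc=40/341


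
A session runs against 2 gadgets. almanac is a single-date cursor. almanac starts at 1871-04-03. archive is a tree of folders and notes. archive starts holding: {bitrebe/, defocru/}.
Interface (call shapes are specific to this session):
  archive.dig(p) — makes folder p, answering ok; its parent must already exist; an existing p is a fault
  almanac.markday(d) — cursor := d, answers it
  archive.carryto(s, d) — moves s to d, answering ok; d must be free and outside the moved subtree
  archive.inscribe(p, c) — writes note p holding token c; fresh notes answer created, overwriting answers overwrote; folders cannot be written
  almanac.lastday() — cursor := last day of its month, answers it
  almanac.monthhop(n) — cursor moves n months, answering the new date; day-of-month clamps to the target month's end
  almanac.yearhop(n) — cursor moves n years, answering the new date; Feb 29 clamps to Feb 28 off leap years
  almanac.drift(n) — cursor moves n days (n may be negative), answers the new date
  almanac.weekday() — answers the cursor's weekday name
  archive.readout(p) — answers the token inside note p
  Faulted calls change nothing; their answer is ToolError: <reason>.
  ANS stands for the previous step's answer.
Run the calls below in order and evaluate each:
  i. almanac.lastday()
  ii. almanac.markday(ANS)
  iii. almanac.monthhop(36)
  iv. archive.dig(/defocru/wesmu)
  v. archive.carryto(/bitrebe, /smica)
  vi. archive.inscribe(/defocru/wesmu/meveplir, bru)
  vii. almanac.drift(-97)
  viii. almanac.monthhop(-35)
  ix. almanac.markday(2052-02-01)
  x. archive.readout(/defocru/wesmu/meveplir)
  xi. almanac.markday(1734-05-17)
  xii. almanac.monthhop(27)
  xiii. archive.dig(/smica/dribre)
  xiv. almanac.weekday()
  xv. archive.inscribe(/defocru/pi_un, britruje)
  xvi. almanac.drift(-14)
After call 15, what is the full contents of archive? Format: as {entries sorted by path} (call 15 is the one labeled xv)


$ lastday
:: 1871-04-30
$ markday d: ANS
:: 1871-04-30
$ monthhop n: 36
:: 1874-04-30
$ dig p: /defocru/wesmu
:: ok
$ carryto s: /bitrebe d: /smica
:: ok
$ inscribe p: /defocru/wesmu/meveplir c: bru
:: created
$ drift n: -97
:: 1874-01-23
$ monthhop n: -35
:: 1871-02-23
$ markday d: 2052-02-01
:: 2052-02-01
$ readout p: /defocru/wesmu/meveplir
:: bru
$ markday d: 1734-05-17
:: 1734-05-17
$ monthhop n: 27
:: 1736-08-17
$ dig p: /smica/dribre
:: ok
$ weekday
:: Friday
$ inscribe p: /defocru/pi_un c: britruje
:: created
$ drift n: -14
:: 1736-08-03

Answer: {defocru/, defocru/pi_un=britruje, defocru/wesmu/, defocru/wesmu/meveplir=bru, smica/, smica/dribre/}


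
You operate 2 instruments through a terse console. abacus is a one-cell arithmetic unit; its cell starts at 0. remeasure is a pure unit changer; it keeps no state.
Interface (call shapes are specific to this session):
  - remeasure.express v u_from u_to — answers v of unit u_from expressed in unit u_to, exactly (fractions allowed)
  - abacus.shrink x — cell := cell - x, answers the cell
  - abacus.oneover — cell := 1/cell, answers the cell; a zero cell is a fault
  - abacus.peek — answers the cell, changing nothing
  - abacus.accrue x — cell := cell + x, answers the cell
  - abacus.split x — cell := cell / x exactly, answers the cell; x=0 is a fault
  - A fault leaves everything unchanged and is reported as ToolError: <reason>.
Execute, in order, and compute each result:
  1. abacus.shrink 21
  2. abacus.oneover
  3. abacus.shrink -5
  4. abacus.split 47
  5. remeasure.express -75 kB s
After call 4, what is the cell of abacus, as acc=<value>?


>> abacus.shrink(x→21)
<< -21
>> abacus.oneover()
<< -1/21
>> abacus.shrink(x→-5)
<< 104/21
>> abacus.split(x→47)
<< 104/987
>> remeasure.express(v→-75, u_from→kB, u_to→s)
<< ToolError: incompatible units

Answer: acc=104/987


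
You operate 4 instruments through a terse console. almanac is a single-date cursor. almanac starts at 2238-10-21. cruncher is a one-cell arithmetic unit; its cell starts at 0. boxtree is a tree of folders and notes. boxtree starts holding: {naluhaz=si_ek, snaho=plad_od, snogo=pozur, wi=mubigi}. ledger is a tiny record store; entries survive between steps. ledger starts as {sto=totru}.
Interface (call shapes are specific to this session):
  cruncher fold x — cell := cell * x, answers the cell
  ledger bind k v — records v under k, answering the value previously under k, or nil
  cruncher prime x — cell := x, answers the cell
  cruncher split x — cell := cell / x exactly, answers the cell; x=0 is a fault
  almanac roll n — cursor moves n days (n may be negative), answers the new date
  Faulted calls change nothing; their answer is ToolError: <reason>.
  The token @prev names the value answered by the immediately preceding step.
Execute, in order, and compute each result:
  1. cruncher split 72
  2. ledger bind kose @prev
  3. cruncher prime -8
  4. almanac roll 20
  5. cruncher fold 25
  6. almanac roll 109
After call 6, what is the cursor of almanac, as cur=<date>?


~$ cruncher split x='72'
[out] 0
~$ ledger bind k='kose' v='@prev'
[out] nil
~$ cruncher prime x='-8'
[out] -8
~$ almanac roll n='20'
[out] 2238-11-10
~$ cruncher fold x='25'
[out] -200
~$ almanac roll n='109'
[out] 2239-02-27

Answer: cur=2239-02-27


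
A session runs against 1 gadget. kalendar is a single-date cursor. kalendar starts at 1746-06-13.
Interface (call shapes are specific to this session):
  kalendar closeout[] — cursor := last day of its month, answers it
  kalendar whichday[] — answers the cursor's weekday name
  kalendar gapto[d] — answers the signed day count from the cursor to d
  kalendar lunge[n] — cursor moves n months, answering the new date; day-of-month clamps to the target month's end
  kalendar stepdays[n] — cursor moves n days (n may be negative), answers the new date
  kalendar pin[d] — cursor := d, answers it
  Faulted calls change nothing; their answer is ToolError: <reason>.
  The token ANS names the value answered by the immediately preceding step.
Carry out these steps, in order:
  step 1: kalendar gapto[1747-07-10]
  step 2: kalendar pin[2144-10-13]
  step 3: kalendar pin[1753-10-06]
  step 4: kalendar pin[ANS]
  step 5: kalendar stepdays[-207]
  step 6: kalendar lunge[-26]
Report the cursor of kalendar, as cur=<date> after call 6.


Answer: cur=1751-01-13

Derivation:
Now I run kalendar gapto using 1747-07-10, and observe 392.
I use kalendar pin using 2144-10-13, → 2144-10-13.
Next I call kalendar pin using 1753-10-06, and observe 1753-10-06.
I try kalendar pin using ANS, → 1753-10-06.
I try kalendar stepdays using -207, giving 1753-03-13.
Invoking kalendar lunge using -26, and observe 1751-01-13.


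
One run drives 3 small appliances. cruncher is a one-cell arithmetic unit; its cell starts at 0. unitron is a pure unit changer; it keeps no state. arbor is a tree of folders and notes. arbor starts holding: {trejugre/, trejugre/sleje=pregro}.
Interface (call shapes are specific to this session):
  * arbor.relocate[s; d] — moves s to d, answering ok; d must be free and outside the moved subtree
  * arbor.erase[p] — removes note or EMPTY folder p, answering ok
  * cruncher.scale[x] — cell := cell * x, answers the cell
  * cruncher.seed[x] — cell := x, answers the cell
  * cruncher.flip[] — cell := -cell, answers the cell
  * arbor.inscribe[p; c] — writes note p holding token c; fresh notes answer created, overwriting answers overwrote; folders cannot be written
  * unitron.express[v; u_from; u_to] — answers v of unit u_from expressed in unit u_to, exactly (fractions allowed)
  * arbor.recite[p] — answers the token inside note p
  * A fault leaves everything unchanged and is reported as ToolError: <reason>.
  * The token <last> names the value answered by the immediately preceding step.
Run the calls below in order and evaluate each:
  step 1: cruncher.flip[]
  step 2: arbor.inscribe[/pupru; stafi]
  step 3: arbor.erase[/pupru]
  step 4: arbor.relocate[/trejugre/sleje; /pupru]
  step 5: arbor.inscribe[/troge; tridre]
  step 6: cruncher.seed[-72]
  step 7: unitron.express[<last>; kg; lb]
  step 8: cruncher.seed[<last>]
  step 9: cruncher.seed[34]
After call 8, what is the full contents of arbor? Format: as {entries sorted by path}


-> cruncher.flip()
<- 0
-> arbor.inscribe(/pupru, stafi)
<- created
-> arbor.erase(/pupru)
<- ok
-> arbor.relocate(/trejugre/sleje, /pupru)
<- ok
-> arbor.inscribe(/troge, tridre)
<- created
-> cruncher.seed(-72)
<- -72
-> unitron.express(<last>, kg, lb)
<- -7200000000/45359237
-> cruncher.seed(<last>)
<- -7200000000/45359237
-> cruncher.seed(34)
<- 34

Answer: {pupru=pregro, trejugre/, troge=tridre}


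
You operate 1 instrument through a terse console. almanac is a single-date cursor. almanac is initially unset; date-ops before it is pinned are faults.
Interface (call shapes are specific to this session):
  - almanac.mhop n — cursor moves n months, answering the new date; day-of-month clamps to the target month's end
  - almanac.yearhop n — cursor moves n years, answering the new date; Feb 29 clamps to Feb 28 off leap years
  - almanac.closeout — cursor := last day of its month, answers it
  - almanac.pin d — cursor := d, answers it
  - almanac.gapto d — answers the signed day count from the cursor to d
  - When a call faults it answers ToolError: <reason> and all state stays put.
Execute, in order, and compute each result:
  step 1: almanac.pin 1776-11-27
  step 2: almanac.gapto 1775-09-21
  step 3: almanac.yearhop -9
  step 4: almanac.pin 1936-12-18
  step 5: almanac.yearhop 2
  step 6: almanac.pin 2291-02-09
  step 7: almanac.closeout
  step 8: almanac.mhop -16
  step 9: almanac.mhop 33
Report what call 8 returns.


Answer: 2289-10-28

Derivation:
;; 1. almanac.pin(d=1776-11-27) == 1776-11-27
;; 2. almanac.gapto(d=1775-09-21) == -433
;; 3. almanac.yearhop(n=-9) == 1767-11-27
;; 4. almanac.pin(d=1936-12-18) == 1936-12-18
;; 5. almanac.yearhop(n=2) == 1938-12-18
;; 6. almanac.pin(d=2291-02-09) == 2291-02-09
;; 7. almanac.closeout() == 2291-02-28
;; 8. almanac.mhop(n=-16) == 2289-10-28
;; 9. almanac.mhop(n=33) == 2292-07-28


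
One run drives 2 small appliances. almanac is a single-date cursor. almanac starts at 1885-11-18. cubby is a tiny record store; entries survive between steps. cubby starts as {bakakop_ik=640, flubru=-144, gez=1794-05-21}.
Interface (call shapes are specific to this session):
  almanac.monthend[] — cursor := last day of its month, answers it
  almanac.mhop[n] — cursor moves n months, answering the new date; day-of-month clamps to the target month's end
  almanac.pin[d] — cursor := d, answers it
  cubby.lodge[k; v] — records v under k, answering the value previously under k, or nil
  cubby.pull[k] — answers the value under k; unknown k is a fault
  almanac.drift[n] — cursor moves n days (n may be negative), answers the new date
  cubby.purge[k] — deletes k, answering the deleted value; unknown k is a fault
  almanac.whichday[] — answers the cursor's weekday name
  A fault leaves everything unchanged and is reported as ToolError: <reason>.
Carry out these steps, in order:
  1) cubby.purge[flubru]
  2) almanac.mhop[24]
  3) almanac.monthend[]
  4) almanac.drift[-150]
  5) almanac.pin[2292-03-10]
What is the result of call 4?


Answer: 1887-07-03

Derivation:
-- cubby.purge(flubru) -> -144
-- almanac.mhop(24) -> 1887-11-18
-- almanac.monthend() -> 1887-11-30
-- almanac.drift(-150) -> 1887-07-03
-- almanac.pin(2292-03-10) -> 2292-03-10


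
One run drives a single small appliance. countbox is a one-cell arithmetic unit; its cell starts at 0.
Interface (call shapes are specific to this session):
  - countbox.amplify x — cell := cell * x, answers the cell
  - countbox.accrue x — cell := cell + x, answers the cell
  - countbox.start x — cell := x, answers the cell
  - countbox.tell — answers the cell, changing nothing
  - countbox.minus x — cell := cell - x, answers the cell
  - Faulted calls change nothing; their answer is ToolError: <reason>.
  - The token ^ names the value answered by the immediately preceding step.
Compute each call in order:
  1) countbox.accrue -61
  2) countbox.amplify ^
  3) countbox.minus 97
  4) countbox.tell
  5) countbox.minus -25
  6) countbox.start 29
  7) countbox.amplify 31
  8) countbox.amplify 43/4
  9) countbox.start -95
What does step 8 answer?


Do: accrue[x→-61]
See: -61
Do: amplify[x→^]
See: 3721
Do: minus[x→97]
See: 3624
Do: tell[]
See: 3624
Do: minus[x→-25]
See: 3649
Do: start[x→29]
See: 29
Do: amplify[x→31]
See: 899
Do: amplify[x→43/4]
See: 38657/4
Do: start[x→-95]
See: -95

Answer: 38657/4


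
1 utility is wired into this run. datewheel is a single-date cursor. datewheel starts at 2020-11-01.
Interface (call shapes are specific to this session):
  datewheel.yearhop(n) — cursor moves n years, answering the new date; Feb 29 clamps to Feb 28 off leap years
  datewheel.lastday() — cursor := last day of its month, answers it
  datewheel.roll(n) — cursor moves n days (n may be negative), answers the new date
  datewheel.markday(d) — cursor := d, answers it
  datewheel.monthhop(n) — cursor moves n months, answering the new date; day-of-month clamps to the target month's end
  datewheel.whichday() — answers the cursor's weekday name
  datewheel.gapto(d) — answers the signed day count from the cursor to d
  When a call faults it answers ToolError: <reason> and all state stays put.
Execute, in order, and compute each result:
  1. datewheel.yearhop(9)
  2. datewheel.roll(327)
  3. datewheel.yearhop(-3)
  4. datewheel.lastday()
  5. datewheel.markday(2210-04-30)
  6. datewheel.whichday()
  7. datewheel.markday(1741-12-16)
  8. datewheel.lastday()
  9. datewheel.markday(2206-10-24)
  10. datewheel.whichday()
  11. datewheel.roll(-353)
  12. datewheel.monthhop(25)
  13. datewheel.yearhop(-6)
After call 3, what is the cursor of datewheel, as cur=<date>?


Answer: cur=2027-09-24

Derivation:
→ datewheel.yearhop(n: 9)
← 2029-11-01
→ datewheel.roll(n: 327)
← 2030-09-24
→ datewheel.yearhop(n: -3)
← 2027-09-24
→ datewheel.lastday()
← 2027-09-30
→ datewheel.markday(d: 2210-04-30)
← 2210-04-30
→ datewheel.whichday()
← Monday
→ datewheel.markday(d: 1741-12-16)
← 1741-12-16
→ datewheel.lastday()
← 1741-12-31
→ datewheel.markday(d: 2206-10-24)
← 2206-10-24
→ datewheel.whichday()
← Friday
→ datewheel.roll(n: -353)
← 2205-11-05
→ datewheel.monthhop(n: 25)
← 2207-12-05
→ datewheel.yearhop(n: -6)
← 2201-12-05


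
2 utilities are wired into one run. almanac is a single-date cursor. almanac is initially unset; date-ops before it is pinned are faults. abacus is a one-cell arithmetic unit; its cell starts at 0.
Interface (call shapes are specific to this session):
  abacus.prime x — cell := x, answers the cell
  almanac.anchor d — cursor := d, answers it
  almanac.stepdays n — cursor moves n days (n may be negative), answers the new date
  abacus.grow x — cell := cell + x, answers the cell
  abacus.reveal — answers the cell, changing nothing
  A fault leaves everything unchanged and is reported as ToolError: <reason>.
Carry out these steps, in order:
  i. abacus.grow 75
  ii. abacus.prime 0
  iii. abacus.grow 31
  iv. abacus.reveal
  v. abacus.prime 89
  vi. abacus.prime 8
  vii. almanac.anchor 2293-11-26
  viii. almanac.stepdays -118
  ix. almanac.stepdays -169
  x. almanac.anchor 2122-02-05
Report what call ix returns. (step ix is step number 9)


CALL grow[x='75']
RET  75
CALL prime[x='0']
RET  0
CALL grow[x='31']
RET  31
CALL reveal[]
RET  31
CALL prime[x='89']
RET  89
CALL prime[x='8']
RET  8
CALL anchor[d='2293-11-26']
RET  2293-11-26
CALL stepdays[n='-118']
RET  2293-07-31
CALL stepdays[n='-169']
RET  2293-02-12
CALL anchor[d='2122-02-05']
RET  2122-02-05

Answer: 2293-02-12


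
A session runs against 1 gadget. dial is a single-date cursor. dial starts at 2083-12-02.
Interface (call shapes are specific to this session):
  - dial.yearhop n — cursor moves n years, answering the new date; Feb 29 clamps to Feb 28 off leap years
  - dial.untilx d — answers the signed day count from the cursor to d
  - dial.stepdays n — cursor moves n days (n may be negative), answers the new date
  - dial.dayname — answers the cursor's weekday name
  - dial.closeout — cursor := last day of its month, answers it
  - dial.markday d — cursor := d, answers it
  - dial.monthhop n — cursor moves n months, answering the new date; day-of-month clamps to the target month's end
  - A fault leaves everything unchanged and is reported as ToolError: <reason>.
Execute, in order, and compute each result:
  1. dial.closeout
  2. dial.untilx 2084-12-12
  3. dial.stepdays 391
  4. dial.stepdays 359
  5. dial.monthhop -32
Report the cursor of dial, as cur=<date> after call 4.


Answer: cur=2086-01-19

Derivation:
==> dial.closeout()
<== 2083-12-31
==> dial.untilx(d: 2084-12-12)
<== 347
==> dial.stepdays(n: 391)
<== 2085-01-25
==> dial.stepdays(n: 359)
<== 2086-01-19
==> dial.monthhop(n: -32)
<== 2083-05-19
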